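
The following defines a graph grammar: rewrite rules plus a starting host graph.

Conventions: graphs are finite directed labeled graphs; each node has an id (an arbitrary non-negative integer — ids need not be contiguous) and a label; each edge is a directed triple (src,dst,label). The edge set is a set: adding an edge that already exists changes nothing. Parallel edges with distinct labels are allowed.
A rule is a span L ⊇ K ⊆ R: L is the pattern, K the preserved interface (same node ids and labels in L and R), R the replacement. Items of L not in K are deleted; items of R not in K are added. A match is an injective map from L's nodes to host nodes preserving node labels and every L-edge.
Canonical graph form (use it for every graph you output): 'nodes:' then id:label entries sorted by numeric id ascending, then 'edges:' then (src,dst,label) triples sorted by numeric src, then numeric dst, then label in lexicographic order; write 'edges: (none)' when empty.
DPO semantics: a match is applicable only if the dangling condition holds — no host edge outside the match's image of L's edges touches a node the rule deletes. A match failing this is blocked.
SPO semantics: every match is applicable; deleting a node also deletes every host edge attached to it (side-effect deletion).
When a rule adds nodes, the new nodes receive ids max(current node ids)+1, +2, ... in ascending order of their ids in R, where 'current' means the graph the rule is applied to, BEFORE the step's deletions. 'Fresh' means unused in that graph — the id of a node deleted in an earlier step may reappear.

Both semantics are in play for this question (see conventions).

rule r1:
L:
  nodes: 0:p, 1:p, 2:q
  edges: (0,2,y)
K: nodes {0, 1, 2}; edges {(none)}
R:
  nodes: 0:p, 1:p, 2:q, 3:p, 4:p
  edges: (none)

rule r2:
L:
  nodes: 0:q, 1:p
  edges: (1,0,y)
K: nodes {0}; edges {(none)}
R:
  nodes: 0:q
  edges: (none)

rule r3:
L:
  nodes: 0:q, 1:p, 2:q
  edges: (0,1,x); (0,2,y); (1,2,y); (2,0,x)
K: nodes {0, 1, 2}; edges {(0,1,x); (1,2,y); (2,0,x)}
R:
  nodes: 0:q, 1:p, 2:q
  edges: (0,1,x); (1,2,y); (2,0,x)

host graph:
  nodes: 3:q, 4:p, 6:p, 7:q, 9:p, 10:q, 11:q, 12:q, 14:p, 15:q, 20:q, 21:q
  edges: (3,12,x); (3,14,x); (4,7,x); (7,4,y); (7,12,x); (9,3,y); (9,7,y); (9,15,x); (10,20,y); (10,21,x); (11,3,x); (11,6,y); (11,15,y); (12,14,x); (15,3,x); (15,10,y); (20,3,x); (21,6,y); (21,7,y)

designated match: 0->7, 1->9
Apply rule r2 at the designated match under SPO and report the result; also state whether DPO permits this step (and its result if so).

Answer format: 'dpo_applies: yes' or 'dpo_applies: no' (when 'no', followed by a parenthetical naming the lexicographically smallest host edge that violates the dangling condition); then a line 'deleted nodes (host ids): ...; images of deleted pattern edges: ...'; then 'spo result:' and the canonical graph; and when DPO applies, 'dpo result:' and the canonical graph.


dpo_applies: no
(the rule deletes node 9, which keeps host edge (9,3,y) outside the match image — the dangling condition fails, DPO blocks; SPO proceeds and side-deletes such edges)
deleted nodes (host ids): 9; images of deleted pattern edges: (9,7,y)
spo result:
nodes: 3:q, 4:p, 6:p, 7:q, 10:q, 11:q, 12:q, 14:p, 15:q, 20:q, 21:q
edges: (3,12,x); (3,14,x); (4,7,x); (7,4,y); (7,12,x); (10,20,y); (10,21,x); (11,3,x); (11,6,y); (11,15,y); (12,14,x); (15,3,x); (15,10,y); (20,3,x); (21,6,y); (21,7,y)


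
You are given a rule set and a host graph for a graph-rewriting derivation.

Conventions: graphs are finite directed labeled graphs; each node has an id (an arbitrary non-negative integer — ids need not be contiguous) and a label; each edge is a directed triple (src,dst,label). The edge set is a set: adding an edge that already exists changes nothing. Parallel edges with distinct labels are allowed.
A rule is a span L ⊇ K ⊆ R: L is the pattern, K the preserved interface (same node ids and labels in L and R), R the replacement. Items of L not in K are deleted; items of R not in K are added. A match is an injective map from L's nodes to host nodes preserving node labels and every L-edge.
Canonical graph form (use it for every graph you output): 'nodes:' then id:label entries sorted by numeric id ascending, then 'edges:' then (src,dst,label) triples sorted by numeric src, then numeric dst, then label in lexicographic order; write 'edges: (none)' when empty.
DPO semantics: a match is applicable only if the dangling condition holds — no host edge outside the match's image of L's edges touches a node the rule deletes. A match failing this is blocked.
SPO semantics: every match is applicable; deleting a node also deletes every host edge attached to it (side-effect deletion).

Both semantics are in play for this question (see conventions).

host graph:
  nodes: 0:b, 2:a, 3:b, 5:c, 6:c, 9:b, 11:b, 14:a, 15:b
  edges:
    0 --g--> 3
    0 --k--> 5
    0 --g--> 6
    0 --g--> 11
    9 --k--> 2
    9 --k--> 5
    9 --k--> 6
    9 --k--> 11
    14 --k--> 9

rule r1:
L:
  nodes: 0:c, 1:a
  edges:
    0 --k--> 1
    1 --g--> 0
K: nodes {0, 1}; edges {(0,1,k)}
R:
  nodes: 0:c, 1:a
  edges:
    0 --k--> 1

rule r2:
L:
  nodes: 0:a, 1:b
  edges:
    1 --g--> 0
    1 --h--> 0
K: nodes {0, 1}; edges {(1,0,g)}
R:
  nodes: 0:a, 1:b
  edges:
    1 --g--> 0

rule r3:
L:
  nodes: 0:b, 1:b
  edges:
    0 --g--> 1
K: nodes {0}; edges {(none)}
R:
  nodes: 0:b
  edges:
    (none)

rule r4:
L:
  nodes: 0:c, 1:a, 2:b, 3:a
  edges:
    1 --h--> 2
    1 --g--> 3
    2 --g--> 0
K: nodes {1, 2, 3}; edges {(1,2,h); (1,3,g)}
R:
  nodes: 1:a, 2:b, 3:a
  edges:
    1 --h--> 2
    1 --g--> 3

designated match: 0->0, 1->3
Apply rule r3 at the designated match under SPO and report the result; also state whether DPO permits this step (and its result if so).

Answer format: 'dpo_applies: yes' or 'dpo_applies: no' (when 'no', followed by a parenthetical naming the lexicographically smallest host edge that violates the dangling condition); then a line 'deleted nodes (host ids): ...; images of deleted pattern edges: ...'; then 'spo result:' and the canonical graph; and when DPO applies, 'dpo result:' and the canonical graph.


dpo_applies: yes
deleted nodes (host ids): 3; images of deleted pattern edges: (0,3,g)
spo result:
nodes: 0:b, 2:a, 5:c, 6:c, 9:b, 11:b, 14:a, 15:b
edges: (0,5,k); (0,6,g); (0,11,g); (9,2,k); (9,5,k); (9,6,k); (9,11,k); (14,9,k)
dpo result:
nodes: 0:b, 2:a, 5:c, 6:c, 9:b, 11:b, 14:a, 15:b
edges: (0,5,k); (0,6,g); (0,11,g); (9,2,k); (9,5,k); (9,6,k); (9,11,k); (14,9,k)


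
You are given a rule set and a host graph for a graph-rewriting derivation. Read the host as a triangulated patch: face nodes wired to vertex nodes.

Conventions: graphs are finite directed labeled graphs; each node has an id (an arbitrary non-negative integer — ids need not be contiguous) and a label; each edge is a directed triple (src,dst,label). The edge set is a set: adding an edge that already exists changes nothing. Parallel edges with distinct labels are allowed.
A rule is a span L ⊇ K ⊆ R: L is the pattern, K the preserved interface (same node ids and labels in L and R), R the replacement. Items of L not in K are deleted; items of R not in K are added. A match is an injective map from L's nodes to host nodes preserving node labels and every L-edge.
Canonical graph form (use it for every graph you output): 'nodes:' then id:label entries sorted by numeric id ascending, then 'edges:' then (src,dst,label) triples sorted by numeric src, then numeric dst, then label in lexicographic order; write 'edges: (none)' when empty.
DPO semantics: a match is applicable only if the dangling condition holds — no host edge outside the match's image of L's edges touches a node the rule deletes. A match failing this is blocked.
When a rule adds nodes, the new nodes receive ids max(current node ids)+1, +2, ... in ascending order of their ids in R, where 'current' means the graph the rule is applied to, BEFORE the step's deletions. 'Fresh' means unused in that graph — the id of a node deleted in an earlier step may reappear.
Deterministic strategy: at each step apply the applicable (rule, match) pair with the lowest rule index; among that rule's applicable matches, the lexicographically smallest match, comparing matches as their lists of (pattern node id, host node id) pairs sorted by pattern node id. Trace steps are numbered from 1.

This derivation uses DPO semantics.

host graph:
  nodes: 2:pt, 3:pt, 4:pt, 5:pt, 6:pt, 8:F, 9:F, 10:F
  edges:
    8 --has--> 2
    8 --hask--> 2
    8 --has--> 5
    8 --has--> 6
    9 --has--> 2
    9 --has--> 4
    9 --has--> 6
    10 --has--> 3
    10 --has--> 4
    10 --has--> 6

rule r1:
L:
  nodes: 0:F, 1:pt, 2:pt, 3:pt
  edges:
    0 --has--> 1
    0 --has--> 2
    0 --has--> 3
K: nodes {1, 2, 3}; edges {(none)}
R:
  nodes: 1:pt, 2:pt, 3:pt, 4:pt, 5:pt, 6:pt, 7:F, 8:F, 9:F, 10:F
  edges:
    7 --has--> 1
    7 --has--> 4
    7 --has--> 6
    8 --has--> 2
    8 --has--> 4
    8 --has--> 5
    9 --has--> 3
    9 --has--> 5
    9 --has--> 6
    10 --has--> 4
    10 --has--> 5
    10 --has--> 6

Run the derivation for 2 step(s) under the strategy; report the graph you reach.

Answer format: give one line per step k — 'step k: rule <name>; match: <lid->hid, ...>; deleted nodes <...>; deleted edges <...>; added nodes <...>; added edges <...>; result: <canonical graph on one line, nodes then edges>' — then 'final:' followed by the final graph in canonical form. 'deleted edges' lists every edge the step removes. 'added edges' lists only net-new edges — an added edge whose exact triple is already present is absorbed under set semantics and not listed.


step 1: rule r1; match: 0->9, 1->2, 2->4, 3->6; deleted nodes 9; deleted edges (9,2,has); (9,4,has); (9,6,has); added nodes 11, 12, 13, 14, 15, 16, 17; added edges (14,2,has); (14,11,has); (14,13,has); (15,4,has); (15,11,has); (15,12,has); (16,6,has); (16,12,has); (16,13,has); (17,11,has); (17,12,has); (17,13,has); result: nodes: 2:pt, 3:pt, 4:pt, 5:pt, 6:pt, 8:F, 10:F, 11:pt, 12:pt, 13:pt, 14:F, 15:F, 16:F, 17:F edges: (8,2,has); (8,2,hask); (8,5,has); (8,6,has); (10,3,has); (10,4,has); (10,6,has); (14,2,has); (14,11,has); (14,13,has); (15,4,has); (15,11,has); (15,12,has); (16,6,has); (16,12,has); (16,13,has); (17,11,has); (17,12,has); (17,13,has)
step 2: rule r1; match: 0->10, 1->3, 2->4, 3->6; deleted nodes 10; deleted edges (10,3,has); (10,4,has); (10,6,has); added nodes 18, 19, 20, 21, 22, 23, 24; added edges (21,3,has); (21,18,has); (21,20,has); (22,4,has); (22,18,has); (22,19,has); (23,6,has); (23,19,has); (23,20,has); (24,18,has); (24,19,has); (24,20,has); result: nodes: 2:pt, 3:pt, 4:pt, 5:pt, 6:pt, 8:F, 11:pt, 12:pt, 13:pt, 14:F, 15:F, 16:F, 17:F, 18:pt, 19:pt, 20:pt, 21:F, 22:F, 23:F, 24:F edges: (8,2,has); (8,2,hask); (8,5,has); (8,6,has); (14,2,has); (14,11,has); (14,13,has); (15,4,has); (15,11,has); (15,12,has); (16,6,has); (16,12,has); (16,13,has); (17,11,has); (17,12,has); (17,13,has); (21,3,has); (21,18,has); (21,20,has); (22,4,has); (22,18,has); (22,19,has); (23,6,has); (23,19,has); (23,20,has); (24,18,has); (24,19,has); (24,20,has)
final:
nodes: 2:pt, 3:pt, 4:pt, 5:pt, 6:pt, 8:F, 11:pt, 12:pt, 13:pt, 14:F, 15:F, 16:F, 17:F, 18:pt, 19:pt, 20:pt, 21:F, 22:F, 23:F, 24:F
edges: (8,2,has); (8,2,hask); (8,5,has); (8,6,has); (14,2,has); (14,11,has); (14,13,has); (15,4,has); (15,11,has); (15,12,has); (16,6,has); (16,12,has); (16,13,has); (17,11,has); (17,12,has); (17,13,has); (21,3,has); (21,18,has); (21,20,has); (22,4,has); (22,18,has); (22,19,has); (23,6,has); (23,19,has); (23,20,has); (24,18,has); (24,19,has); (24,20,has)


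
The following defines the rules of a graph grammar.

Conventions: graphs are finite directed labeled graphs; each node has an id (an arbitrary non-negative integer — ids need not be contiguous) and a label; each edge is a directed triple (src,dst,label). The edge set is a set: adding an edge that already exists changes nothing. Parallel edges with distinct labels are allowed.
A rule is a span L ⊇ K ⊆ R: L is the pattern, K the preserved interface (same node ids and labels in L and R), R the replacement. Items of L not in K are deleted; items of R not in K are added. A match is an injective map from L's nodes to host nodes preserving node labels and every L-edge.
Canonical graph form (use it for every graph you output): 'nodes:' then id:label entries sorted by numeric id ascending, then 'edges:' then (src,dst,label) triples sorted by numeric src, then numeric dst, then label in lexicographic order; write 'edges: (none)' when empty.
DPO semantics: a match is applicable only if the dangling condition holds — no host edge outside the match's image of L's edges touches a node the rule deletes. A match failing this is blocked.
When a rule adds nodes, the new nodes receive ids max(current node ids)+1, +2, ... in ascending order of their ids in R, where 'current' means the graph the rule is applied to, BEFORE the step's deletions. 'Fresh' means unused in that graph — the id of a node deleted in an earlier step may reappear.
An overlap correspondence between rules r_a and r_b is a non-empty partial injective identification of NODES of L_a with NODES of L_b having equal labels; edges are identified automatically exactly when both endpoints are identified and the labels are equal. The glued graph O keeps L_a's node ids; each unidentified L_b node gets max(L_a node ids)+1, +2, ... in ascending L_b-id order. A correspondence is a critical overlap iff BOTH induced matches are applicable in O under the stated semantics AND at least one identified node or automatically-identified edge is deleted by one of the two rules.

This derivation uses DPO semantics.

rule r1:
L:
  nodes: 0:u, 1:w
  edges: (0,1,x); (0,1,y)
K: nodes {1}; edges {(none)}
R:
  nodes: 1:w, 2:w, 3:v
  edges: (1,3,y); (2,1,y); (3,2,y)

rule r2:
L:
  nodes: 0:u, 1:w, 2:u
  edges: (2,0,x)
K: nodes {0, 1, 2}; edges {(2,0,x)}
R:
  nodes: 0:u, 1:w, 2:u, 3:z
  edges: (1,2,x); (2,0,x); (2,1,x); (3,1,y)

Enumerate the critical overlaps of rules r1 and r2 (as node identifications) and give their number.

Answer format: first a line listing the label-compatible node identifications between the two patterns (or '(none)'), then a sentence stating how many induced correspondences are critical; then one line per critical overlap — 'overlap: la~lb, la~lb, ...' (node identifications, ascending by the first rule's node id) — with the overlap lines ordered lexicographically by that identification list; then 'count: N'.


label-compatible node identifications between L(r1) and L(r2): 0~0, 0~2, 1~1
0 of the induced correspondences are critical overlaps of r1 and r2.
count: 0


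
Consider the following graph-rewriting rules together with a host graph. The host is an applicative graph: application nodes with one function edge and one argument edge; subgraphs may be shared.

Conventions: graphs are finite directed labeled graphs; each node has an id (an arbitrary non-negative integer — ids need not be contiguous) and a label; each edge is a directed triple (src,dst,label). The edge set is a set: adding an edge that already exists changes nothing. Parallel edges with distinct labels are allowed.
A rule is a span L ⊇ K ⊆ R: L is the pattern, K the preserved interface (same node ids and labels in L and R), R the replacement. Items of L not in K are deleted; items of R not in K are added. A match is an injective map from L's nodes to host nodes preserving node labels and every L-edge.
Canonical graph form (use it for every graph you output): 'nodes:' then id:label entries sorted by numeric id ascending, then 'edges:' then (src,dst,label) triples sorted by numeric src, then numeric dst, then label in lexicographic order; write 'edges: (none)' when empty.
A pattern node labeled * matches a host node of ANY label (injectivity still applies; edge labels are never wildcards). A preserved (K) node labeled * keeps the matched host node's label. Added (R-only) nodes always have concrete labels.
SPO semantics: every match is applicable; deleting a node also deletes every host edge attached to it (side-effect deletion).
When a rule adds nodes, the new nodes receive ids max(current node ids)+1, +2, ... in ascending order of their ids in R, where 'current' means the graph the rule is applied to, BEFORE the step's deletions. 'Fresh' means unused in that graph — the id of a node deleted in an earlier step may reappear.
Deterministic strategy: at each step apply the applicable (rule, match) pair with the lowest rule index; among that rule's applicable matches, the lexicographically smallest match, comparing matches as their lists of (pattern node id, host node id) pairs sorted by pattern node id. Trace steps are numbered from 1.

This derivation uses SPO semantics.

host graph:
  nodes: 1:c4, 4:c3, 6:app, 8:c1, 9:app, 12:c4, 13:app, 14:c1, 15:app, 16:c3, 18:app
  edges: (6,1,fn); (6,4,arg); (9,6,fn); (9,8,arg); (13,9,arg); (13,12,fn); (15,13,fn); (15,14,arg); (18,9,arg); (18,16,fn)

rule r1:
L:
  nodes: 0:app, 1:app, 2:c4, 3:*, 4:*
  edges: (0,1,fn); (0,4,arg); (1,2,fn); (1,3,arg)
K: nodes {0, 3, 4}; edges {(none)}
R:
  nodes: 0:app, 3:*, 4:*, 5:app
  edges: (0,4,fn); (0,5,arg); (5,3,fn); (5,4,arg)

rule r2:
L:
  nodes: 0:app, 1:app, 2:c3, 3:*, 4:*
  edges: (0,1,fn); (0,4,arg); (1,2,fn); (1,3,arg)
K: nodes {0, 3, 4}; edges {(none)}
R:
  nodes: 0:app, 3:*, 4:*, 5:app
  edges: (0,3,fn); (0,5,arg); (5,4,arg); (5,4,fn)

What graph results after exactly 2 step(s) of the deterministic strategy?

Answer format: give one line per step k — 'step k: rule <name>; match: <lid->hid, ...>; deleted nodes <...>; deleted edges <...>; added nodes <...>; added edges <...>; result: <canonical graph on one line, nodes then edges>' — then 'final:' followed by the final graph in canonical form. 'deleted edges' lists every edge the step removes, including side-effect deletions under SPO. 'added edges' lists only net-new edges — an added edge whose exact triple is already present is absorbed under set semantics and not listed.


step 1: rule r1; match: 0->9, 1->6, 2->1, 3->4, 4->8; deleted nodes 1, 6; deleted edges (6,1,fn); (6,4,arg); (9,6,fn); (9,8,arg); added nodes 19; added edges (9,8,fn); (9,19,arg); (19,4,fn); (19,8,arg); result: nodes: 4:c3, 8:c1, 9:app, 12:c4, 13:app, 14:c1, 15:app, 16:c3, 18:app, 19:app edges: (9,8,fn); (9,19,arg); (13,9,arg); (13,12,fn); (15,13,fn); (15,14,arg); (18,9,arg); (18,16,fn); (19,4,fn); (19,8,arg)
step 2: rule r1; match: 0->15, 1->13, 2->12, 3->9, 4->14; deleted nodes 12, 13; deleted edges (13,9,arg); (13,12,fn); (15,13,fn); (15,14,arg); added nodes 20; added edges (15,14,fn); (15,20,arg); (20,9,fn); (20,14,arg); result: nodes: 4:c3, 8:c1, 9:app, 14:c1, 15:app, 16:c3, 18:app, 19:app, 20:app edges: (9,8,fn); (9,19,arg); (15,14,fn); (15,20,arg); (18,9,arg); (18,16,fn); (19,4,fn); (19,8,arg); (20,9,fn); (20,14,arg)
final:
nodes: 4:c3, 8:c1, 9:app, 14:c1, 15:app, 16:c3, 18:app, 19:app, 20:app
edges: (9,8,fn); (9,19,arg); (15,14,fn); (15,20,arg); (18,9,arg); (18,16,fn); (19,4,fn); (19,8,arg); (20,9,fn); (20,14,arg)


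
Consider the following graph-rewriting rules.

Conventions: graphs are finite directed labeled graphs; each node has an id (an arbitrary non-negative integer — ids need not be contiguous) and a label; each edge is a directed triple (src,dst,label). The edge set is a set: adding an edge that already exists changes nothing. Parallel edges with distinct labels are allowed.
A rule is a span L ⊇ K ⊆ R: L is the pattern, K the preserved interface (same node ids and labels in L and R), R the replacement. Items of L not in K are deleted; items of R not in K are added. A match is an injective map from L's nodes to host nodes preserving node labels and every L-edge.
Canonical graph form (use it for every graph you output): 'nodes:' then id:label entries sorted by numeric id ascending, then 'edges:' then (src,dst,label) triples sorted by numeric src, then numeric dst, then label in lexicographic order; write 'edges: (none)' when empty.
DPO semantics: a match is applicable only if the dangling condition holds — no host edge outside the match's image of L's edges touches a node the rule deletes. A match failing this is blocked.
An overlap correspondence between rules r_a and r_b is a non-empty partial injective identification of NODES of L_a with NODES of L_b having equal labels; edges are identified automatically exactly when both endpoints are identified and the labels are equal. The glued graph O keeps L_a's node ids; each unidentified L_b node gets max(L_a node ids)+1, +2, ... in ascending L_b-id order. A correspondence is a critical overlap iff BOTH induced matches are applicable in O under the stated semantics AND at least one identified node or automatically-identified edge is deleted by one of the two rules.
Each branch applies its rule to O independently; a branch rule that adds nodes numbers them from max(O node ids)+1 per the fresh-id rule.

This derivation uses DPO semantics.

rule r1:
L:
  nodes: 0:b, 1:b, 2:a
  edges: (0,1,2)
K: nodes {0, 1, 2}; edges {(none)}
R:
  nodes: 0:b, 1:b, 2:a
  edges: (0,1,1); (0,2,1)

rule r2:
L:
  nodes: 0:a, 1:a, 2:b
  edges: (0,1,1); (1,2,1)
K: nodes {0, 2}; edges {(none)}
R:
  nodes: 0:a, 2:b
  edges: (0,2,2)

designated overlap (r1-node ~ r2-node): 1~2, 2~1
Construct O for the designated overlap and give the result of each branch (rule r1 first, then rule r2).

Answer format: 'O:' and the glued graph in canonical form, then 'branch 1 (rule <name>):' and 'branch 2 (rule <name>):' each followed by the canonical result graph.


O:
nodes: 0:b, 1:b, 2:a, 3:a
edges: (0,1,2); (2,1,1); (3,2,1)
branch 1 (rule r1):
nodes: 0:b, 1:b, 2:a, 3:a
edges: (0,1,1); (0,2,1); (2,1,1); (3,2,1)
branch 2 (rule r2):
nodes: 0:b, 1:b, 3:a
edges: (0,1,2); (3,1,2)


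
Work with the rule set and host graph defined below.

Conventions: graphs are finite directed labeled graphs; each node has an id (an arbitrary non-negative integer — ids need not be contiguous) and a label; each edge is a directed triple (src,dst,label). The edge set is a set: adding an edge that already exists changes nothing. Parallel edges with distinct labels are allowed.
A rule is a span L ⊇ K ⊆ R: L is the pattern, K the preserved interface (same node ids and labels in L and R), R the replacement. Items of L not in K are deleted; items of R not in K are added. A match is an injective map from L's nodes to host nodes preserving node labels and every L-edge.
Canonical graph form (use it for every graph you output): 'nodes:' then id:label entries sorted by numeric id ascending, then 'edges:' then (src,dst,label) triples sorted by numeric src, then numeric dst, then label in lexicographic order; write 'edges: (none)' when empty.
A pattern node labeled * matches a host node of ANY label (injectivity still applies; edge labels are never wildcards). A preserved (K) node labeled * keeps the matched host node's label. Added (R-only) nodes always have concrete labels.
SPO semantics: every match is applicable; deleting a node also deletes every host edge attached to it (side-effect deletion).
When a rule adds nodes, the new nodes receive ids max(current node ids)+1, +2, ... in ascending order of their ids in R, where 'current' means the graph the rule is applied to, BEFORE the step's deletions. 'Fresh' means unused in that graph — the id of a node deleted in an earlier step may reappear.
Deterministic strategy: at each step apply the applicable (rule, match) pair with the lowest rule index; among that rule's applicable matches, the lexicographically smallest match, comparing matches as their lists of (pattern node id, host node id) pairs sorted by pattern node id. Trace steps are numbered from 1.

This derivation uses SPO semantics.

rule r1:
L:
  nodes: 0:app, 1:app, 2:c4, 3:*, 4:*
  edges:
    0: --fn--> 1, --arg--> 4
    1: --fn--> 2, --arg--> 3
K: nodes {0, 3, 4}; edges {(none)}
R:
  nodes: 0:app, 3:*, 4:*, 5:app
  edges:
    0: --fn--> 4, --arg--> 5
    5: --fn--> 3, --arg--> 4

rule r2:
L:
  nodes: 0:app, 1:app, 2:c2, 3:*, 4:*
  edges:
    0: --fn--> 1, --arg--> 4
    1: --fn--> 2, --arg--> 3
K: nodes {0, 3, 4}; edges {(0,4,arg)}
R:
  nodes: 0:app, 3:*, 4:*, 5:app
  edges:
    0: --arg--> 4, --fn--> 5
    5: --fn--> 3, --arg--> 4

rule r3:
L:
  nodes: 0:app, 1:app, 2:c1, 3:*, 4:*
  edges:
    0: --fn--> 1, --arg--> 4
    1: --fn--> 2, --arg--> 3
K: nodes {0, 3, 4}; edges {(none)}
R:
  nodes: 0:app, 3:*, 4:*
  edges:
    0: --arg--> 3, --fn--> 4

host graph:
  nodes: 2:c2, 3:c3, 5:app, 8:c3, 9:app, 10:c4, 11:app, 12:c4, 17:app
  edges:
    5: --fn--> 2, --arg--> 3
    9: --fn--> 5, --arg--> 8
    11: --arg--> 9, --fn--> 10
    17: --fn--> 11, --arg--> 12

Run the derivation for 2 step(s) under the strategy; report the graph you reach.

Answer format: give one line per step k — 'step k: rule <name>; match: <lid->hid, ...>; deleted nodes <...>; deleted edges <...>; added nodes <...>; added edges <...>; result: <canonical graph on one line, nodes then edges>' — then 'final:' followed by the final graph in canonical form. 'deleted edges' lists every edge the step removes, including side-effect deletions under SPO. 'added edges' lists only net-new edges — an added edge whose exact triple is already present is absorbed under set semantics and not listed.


step 1: rule r1; match: 0->17, 1->11, 2->10, 3->9, 4->12; deleted nodes 10, 11; deleted edges (11,9,arg); (11,10,fn); (17,11,fn); (17,12,arg); added nodes 18; added edges (17,12,fn); (17,18,arg); (18,9,fn); (18,12,arg); result: nodes: 2:c2, 3:c3, 5:app, 8:c3, 9:app, 12:c4, 17:app, 18:app edges: (5,2,fn); (5,3,arg); (9,5,fn); (9,8,arg); (17,12,fn); (17,18,arg); (18,9,fn); (18,12,arg)
step 2: rule r2; match: 0->9, 1->5, 2->2, 3->3, 4->8; deleted nodes 2, 5; deleted edges (5,2,fn); (5,3,arg); (9,5,fn); added nodes 19; added edges (9,19,fn); (19,3,fn); (19,8,arg); result: nodes: 3:c3, 8:c3, 9:app, 12:c4, 17:app, 18:app, 19:app edges: (9,8,arg); (9,19,fn); (17,12,fn); (17,18,arg); (18,9,fn); (18,12,arg); (19,3,fn); (19,8,arg)
final:
nodes: 3:c3, 8:c3, 9:app, 12:c4, 17:app, 18:app, 19:app
edges: (9,8,arg); (9,19,fn); (17,12,fn); (17,18,arg); (18,9,fn); (18,12,arg); (19,3,fn); (19,8,arg)


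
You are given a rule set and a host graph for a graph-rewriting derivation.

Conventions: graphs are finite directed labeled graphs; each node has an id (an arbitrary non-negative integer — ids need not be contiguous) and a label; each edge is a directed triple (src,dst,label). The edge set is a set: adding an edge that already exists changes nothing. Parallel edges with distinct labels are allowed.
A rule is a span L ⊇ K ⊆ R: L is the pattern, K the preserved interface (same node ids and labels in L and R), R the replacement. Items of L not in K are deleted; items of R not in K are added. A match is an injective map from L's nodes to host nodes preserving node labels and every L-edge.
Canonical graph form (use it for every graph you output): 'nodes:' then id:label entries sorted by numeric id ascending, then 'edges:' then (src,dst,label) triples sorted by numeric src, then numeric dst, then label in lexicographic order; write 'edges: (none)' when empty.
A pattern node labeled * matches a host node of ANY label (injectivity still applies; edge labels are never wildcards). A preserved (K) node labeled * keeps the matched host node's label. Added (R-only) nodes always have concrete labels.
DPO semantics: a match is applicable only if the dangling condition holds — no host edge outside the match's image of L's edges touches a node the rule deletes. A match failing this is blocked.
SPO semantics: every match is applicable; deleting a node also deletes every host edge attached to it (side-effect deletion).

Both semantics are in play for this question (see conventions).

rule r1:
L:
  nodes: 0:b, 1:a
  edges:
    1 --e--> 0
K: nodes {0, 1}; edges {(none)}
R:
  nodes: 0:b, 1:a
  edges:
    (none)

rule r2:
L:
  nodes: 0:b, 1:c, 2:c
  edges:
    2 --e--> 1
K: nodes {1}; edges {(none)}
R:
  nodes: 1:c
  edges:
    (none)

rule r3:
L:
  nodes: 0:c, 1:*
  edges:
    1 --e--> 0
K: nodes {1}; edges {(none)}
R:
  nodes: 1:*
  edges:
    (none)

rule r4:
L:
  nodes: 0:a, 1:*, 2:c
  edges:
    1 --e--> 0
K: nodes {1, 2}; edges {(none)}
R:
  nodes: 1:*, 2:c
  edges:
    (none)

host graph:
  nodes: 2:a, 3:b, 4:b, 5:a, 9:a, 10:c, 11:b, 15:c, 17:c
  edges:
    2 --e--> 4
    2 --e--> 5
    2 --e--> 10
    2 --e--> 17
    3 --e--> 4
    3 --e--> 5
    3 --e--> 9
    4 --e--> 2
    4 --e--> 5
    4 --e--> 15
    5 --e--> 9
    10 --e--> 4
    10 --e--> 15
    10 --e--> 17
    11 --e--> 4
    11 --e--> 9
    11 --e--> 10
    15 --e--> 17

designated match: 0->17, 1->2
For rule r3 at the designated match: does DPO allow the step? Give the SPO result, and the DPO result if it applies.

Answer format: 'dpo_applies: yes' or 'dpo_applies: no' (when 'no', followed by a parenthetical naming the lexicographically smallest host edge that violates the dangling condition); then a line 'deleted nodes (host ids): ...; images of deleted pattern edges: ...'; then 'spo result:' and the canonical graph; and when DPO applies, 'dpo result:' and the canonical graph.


dpo_applies: no
(the rule deletes node 17, which keeps host edge (10,17,e) outside the match image — the dangling condition fails, DPO blocks; SPO proceeds and side-deletes such edges)
deleted nodes (host ids): 17; images of deleted pattern edges: (2,17,e)
spo result:
nodes: 2:a, 3:b, 4:b, 5:a, 9:a, 10:c, 11:b, 15:c
edges: (2,4,e); (2,5,e); (2,10,e); (3,4,e); (3,5,e); (3,9,e); (4,2,e); (4,5,e); (4,15,e); (5,9,e); (10,4,e); (10,15,e); (11,4,e); (11,9,e); (11,10,e)


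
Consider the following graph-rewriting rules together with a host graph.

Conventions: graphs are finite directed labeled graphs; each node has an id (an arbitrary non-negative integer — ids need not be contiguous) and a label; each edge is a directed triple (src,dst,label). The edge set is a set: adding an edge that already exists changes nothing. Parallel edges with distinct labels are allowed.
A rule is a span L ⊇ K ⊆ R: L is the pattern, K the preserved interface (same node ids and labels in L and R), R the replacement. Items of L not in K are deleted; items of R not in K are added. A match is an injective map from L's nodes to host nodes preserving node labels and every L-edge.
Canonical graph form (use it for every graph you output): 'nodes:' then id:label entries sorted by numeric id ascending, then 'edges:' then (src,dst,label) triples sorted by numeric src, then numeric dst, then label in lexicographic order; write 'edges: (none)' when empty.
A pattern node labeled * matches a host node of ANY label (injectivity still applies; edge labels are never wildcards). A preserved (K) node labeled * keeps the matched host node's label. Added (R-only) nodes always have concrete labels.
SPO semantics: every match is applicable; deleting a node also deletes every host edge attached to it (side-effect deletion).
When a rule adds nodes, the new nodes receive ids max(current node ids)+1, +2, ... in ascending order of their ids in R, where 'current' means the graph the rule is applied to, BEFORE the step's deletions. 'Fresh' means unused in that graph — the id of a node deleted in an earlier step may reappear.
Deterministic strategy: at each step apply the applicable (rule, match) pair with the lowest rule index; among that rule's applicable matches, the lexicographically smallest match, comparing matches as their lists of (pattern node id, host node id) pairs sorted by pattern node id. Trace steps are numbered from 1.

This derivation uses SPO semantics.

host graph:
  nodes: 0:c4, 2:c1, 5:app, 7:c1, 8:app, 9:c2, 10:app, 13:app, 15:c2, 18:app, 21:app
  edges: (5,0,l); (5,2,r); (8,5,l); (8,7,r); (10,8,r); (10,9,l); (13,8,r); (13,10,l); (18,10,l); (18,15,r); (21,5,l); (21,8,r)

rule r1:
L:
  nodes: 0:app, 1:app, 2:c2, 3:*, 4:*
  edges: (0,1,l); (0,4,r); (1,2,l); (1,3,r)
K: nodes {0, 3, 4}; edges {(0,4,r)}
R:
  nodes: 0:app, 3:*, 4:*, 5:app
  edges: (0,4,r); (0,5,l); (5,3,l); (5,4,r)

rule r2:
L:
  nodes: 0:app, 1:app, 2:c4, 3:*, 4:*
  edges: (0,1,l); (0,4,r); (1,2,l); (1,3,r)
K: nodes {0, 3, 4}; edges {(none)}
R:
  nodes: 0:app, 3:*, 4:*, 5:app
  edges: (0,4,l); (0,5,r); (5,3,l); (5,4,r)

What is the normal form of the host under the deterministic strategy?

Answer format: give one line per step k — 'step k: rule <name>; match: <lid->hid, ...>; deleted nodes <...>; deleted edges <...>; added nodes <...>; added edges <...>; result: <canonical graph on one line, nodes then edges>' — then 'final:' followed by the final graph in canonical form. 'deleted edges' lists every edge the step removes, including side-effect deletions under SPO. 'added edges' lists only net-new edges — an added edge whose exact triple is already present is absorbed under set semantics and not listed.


step 1: rule r1; match: 0->18, 1->10, 2->9, 3->8, 4->15; deleted nodes 9, 10; deleted edges (10,8,r); (10,9,l); (13,10,l); (18,10,l); added nodes 22; added edges (18,22,l); (22,8,l); (22,15,r); result: nodes: 0:c4, 2:c1, 5:app, 7:c1, 8:app, 13:app, 15:c2, 18:app, 21:app, 22:app edges: (5,0,l); (5,2,r); (8,5,l); (8,7,r); (13,8,r); (18,15,r); (18,22,l); (21,5,l); (21,8,r); (22,8,l); (22,15,r)
step 2: rule r2; match: 0->8, 1->5, 2->0, 3->2, 4->7; deleted nodes 0, 5; deleted edges (5,0,l); (5,2,r); (8,5,l); (8,7,r); (21,5,l); added nodes 23; added edges (8,7,l); (8,23,r); (23,2,l); (23,7,r); result: nodes: 2:c1, 7:c1, 8:app, 13:app, 15:c2, 18:app, 21:app, 22:app, 23:app edges: (8,7,l); (8,23,r); (13,8,r); (18,15,r); (18,22,l); (21,8,r); (22,8,l); (22,15,r); (23,2,l); (23,7,r)
final:
nodes: 2:c1, 7:c1, 8:app, 13:app, 15:c2, 18:app, 21:app, 22:app, 23:app
edges: (8,7,l); (8,23,r); (13,8,r); (18,15,r); (18,22,l); (21,8,r); (22,8,l); (22,15,r); (23,2,l); (23,7,r)


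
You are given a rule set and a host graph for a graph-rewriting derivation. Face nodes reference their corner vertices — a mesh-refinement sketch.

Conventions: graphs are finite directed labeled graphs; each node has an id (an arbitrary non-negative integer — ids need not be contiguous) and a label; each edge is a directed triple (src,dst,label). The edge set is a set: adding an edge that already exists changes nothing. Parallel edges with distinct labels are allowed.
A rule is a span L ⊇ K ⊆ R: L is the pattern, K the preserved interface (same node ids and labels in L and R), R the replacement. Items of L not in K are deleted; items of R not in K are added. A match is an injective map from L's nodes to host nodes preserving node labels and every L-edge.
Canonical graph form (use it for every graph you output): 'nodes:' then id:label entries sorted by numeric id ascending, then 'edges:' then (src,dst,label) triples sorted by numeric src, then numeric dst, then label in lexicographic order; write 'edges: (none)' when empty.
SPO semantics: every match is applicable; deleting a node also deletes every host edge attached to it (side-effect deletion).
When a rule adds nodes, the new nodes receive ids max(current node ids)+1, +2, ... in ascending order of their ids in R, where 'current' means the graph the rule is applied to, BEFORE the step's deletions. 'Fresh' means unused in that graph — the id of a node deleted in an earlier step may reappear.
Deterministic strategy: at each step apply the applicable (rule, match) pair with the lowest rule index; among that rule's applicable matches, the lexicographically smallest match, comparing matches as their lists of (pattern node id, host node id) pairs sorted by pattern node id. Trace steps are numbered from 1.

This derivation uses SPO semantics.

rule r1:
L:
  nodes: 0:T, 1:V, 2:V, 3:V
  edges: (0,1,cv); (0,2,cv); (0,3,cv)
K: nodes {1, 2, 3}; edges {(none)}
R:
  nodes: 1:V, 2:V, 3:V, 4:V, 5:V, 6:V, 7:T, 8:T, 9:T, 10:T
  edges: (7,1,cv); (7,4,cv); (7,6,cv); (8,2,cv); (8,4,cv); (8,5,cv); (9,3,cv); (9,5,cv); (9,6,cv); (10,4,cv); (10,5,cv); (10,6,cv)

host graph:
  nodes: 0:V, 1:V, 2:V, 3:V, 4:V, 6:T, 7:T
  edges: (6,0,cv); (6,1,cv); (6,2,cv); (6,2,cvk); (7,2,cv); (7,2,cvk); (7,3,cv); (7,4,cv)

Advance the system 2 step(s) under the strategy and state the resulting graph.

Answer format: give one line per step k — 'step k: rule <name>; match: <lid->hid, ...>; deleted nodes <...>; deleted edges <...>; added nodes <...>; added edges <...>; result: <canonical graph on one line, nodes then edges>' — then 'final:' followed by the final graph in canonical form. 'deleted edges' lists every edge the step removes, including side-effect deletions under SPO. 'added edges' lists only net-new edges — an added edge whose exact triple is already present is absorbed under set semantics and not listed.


step 1: rule r1; match: 0->6, 1->0, 2->1, 3->2; deleted nodes 6; deleted edges (6,0,cv); (6,1,cv); (6,2,cv); (6,2,cvk); added nodes 8, 9, 10, 11, 12, 13, 14; added edges (11,0,cv); (11,8,cv); (11,10,cv); (12,1,cv); (12,8,cv); (12,9,cv); (13,2,cv); (13,9,cv); (13,10,cv); (14,8,cv); (14,9,cv); (14,10,cv); result: nodes: 0:V, 1:V, 2:V, 3:V, 4:V, 7:T, 8:V, 9:V, 10:V, 11:T, 12:T, 13:T, 14:T edges: (7,2,cv); (7,2,cvk); (7,3,cv); (7,4,cv); (11,0,cv); (11,8,cv); (11,10,cv); (12,1,cv); (12,8,cv); (12,9,cv); (13,2,cv); (13,9,cv); (13,10,cv); (14,8,cv); (14,9,cv); (14,10,cv)
step 2: rule r1; match: 0->7, 1->2, 2->3, 3->4; deleted nodes 7; deleted edges (7,2,cv); (7,2,cvk); (7,3,cv); (7,4,cv); added nodes 15, 16, 17, 18, 19, 20, 21; added edges (18,2,cv); (18,15,cv); (18,17,cv); (19,3,cv); (19,15,cv); (19,16,cv); (20,4,cv); (20,16,cv); (20,17,cv); (21,15,cv); (21,16,cv); (21,17,cv); result: nodes: 0:V, 1:V, 2:V, 3:V, 4:V, 8:V, 9:V, 10:V, 11:T, 12:T, 13:T, 14:T, 15:V, 16:V, 17:V, 18:T, 19:T, 20:T, 21:T edges: (11,0,cv); (11,8,cv); (11,10,cv); (12,1,cv); (12,8,cv); (12,9,cv); (13,2,cv); (13,9,cv); (13,10,cv); (14,8,cv); (14,9,cv); (14,10,cv); (18,2,cv); (18,15,cv); (18,17,cv); (19,3,cv); (19,15,cv); (19,16,cv); (20,4,cv); (20,16,cv); (20,17,cv); (21,15,cv); (21,16,cv); (21,17,cv)
final:
nodes: 0:V, 1:V, 2:V, 3:V, 4:V, 8:V, 9:V, 10:V, 11:T, 12:T, 13:T, 14:T, 15:V, 16:V, 17:V, 18:T, 19:T, 20:T, 21:T
edges: (11,0,cv); (11,8,cv); (11,10,cv); (12,1,cv); (12,8,cv); (12,9,cv); (13,2,cv); (13,9,cv); (13,10,cv); (14,8,cv); (14,9,cv); (14,10,cv); (18,2,cv); (18,15,cv); (18,17,cv); (19,3,cv); (19,15,cv); (19,16,cv); (20,4,cv); (20,16,cv); (20,17,cv); (21,15,cv); (21,16,cv); (21,17,cv)


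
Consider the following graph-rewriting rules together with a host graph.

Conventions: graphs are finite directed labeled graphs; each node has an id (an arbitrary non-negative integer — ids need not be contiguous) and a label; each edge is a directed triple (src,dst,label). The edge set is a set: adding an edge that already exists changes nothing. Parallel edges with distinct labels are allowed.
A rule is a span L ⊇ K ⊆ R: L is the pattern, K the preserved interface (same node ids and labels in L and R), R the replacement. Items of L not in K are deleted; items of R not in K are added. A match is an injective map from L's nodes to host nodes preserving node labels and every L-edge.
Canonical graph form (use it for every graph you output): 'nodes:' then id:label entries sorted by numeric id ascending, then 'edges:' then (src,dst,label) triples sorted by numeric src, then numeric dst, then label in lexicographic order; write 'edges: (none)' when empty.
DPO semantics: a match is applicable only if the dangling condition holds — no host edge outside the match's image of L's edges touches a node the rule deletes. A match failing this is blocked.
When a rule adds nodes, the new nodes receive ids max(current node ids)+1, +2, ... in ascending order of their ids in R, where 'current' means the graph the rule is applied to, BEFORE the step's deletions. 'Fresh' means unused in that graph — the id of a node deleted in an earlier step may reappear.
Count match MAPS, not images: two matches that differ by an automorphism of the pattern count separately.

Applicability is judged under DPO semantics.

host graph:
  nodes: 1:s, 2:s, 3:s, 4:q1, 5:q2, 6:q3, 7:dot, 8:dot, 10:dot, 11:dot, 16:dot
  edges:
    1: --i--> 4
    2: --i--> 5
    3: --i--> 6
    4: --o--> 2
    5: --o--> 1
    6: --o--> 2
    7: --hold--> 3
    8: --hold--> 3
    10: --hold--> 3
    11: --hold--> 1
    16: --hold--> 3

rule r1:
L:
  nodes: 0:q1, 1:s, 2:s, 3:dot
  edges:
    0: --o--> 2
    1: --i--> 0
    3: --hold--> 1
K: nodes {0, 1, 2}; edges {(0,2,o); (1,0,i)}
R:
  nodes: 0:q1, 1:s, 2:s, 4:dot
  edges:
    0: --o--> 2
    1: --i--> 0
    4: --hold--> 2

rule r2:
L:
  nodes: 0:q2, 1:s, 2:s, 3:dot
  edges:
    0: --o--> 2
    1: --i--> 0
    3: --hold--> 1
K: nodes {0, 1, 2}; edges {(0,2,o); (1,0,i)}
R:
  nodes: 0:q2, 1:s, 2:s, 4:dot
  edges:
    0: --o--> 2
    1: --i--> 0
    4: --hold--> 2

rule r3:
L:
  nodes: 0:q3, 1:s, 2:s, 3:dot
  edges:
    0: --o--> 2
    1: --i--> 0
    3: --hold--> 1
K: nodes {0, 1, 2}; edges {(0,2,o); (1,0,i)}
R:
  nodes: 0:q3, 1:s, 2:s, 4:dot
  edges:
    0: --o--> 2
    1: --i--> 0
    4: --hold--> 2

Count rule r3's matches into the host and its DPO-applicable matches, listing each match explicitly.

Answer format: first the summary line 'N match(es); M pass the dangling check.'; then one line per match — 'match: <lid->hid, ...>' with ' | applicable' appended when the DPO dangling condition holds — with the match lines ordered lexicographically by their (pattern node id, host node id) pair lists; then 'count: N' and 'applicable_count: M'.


4 match(es); 4 pass the dangling check.
match: 0->6, 1->3, 2->2, 3->7 | applicable
match: 0->6, 1->3, 2->2, 3->8 | applicable
match: 0->6, 1->3, 2->2, 3->10 | applicable
match: 0->6, 1->3, 2->2, 3->16 | applicable
count: 4
applicable_count: 4
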